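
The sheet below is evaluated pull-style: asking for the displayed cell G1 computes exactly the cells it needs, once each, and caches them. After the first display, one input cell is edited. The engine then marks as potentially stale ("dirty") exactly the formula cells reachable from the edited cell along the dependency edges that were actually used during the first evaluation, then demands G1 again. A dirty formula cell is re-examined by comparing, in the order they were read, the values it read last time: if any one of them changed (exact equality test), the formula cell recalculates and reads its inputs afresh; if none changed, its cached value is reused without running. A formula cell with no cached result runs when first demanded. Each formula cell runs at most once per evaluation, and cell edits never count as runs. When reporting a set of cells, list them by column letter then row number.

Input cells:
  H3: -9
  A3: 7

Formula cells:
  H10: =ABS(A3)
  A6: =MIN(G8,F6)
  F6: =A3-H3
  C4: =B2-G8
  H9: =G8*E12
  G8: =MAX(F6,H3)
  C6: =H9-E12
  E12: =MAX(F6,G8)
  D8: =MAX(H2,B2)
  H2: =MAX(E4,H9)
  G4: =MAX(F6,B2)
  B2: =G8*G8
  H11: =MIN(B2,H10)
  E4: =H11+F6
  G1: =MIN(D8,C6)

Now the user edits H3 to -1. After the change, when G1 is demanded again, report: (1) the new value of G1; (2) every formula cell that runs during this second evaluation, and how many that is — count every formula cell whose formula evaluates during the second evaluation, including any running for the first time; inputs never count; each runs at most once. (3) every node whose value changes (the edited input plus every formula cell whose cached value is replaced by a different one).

Demanding G1 again yields 56.
11 formula cells run: B2, C6, D8, E4, E12, F6, G1, G8, H2, H9, H11.
The nodes whose values change: B2, C6, D8, E4, E12, F6, G1, G8, H2, H3, H9.

First demand of the output computes:
  F6 = 7 - -9 = 16
  G8 = MAX(16, -9) = 16
  B2 = 16 * 16 = 256
  E12 = MAX(16, 16) = 16
  H9 = 16 * 16 = 256
  C6 = 256 - 16 = 240
  H10 = ABS(7) = 7
  H11 = MIN(256, 7) = 7
  E4 = 7 + 16 = 23
  H2 = MAX(23, 256) = 256
  D8 = MAX(256, 256) = 256
  G1 = MIN(256, 240) = 240

After the edit, cleaning proceeds:
  F6: a read changed (H3 -9->-1) — executes, giving 8.
  G8: a read changed (F6 16->8; H3 -9->-1) — executes, giving 8.
  B2: a read changed (G8 16->8; G8 16->8) — executes, giving 64.
  E12: a read changed (F6 16->8; G8 16->8) — executes, giving 8.
  H9: a read changed (G8 16->8; E12 16->8) — executes, giving 64.
  C6: a read changed (H9 256->64; E12 16->8) — executes, giving 56.
  H11: a read changed (B2 256->64) — executes, giving 7 — identical to its old value.
  E4: a read changed (F6 16->8) — executes, giving 15.
  H2: a read changed (E4 23->15; H9 256->64) — executes, giving 64.
  D8: a read changed (H2 256->64; B2 256->64) — executes, giving 64.
  G1: a read changed (D8 256->64; C6 240->56) — executes, giving 56.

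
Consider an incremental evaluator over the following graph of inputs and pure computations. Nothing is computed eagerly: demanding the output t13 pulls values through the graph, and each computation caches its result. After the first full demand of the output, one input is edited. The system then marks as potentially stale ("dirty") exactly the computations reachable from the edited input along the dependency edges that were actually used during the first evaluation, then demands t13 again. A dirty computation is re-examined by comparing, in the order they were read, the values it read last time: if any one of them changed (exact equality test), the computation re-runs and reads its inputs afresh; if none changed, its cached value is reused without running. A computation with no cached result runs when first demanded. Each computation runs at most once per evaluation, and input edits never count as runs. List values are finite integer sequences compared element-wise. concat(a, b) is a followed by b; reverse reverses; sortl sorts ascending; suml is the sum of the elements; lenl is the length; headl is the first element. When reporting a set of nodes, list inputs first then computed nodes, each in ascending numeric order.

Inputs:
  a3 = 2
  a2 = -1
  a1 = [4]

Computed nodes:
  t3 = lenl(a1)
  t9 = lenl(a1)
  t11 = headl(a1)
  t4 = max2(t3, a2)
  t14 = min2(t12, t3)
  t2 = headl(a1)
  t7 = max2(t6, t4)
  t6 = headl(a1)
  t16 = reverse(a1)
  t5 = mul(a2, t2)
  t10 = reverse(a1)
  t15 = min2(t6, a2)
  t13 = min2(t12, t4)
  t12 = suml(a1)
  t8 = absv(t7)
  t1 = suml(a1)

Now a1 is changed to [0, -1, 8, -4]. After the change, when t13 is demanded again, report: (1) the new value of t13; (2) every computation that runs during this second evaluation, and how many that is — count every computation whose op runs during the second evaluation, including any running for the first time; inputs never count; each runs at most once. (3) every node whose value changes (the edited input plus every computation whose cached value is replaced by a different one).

t13 now evaluates to 3.
Run set: t3, t4, t12, t13 (4 run).
Changed values: a1, t3, t4, t12, t13.

Initial pass — values computed on the first demand:
  t3 = lenl([4]) = 1
  t4 = max2(1, -1) = 1
  t12 = suml([4]) = 4
  t13 = min2(4, 1) = 1

Second demand — change propagation:
  t3: re-runs because a1 [4]->[0, -1, 8, -4]; new result 4.
  t4: re-runs because t3 1->4; new result 4.
  t12: re-runs because a1 [4]->[0, -1, 8, -4]; new result 3.
  t13: re-runs because t12 4->3; t4 1->4; new result 3.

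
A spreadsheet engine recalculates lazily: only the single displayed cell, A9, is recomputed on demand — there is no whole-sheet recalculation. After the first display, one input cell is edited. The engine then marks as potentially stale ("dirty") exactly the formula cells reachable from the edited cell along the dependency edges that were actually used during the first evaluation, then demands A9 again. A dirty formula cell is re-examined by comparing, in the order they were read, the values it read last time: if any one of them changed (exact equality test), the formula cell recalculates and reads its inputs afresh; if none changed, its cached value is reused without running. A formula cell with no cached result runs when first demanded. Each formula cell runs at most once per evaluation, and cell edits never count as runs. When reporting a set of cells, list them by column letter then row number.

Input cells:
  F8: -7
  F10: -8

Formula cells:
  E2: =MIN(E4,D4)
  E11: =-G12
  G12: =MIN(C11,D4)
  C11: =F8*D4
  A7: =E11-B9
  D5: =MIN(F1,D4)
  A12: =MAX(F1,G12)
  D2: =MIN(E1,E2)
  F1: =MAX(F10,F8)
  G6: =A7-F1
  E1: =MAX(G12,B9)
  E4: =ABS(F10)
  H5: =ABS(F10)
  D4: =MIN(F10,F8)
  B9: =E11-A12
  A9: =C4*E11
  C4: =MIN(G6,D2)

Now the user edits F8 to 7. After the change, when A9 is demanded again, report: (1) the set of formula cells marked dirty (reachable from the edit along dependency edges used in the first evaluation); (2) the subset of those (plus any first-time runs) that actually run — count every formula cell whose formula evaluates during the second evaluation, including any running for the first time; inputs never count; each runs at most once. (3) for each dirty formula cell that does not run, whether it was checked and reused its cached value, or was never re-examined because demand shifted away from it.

Marked dirty: A7, A9, A12, B9, C4, C11, D2, D4, E1, E2, E11, F1, G6, G12.
Formula cells that run: A7, A9, A12, B9, C11, D2, D4, E1, E11, F1, G6, G12 — 12 in total.
Checked but reused from cache: C4, E2.
Key observation: the cutoff stops propagation at E2 — its inputs' values are unchanged, so it reuses its cache.

First evaluation (everything demanded from the output):
  D4 = MIN(-8, -7) = -8
  C11 = -7 * -8 = 56
  E4 = ABS(-8) = 8
  E2 = MIN(8, -8) = -8
  F1 = MAX(-8, -7) = -7
  G12 = MIN(56, -8) = -8
  A12 = MAX(-7, -8) = -7
  E11 = -(-8) = 8
  B9 = 8 - -7 = 15
  A7 = 8 - 15 = -7
  E1 = MAX(-8, 15) = 15
  D2 = MIN(15, -8) = -8
  G6 = -7 - -7 = 0
  C4 = MIN(0, -8) = -8
  A9 = -8 * 8 = -64

Propagation after the edit:
  D4: runs — F8 -7->7; result -8 (same value as before).
  C11: runs — F8 -7->7; result -56.
  E2: checked — values it read are unchanged (E4 unchanged, D4 unchanged); reused cached -8 without running.
  F1: runs — F8 -7->7; result 7.
  G12: runs — C11 56->-56; result -56.
  A12: runs — F1 -7->7; G12 -8->-56; result 7.
  E11: runs — G12 -8->-56; result 56.
  B9: runs — E11 8->56; A12 -7->7; result 49.
  A7: runs — E11 8->56; B9 15->49; result 7.
  E1: runs — G12 -8->-56; B9 15->49; result 49.
  D2: runs — E1 15->49; result -8 (same value as before).
  G6: runs — A7 -7->7; F1 -7->7; result 0 (same value as before).
  C4: checked — values it read are unchanged (G6 unchanged, D2 unchanged); reused cached -8 without running.
  A9: runs — E11 8->56; result -448.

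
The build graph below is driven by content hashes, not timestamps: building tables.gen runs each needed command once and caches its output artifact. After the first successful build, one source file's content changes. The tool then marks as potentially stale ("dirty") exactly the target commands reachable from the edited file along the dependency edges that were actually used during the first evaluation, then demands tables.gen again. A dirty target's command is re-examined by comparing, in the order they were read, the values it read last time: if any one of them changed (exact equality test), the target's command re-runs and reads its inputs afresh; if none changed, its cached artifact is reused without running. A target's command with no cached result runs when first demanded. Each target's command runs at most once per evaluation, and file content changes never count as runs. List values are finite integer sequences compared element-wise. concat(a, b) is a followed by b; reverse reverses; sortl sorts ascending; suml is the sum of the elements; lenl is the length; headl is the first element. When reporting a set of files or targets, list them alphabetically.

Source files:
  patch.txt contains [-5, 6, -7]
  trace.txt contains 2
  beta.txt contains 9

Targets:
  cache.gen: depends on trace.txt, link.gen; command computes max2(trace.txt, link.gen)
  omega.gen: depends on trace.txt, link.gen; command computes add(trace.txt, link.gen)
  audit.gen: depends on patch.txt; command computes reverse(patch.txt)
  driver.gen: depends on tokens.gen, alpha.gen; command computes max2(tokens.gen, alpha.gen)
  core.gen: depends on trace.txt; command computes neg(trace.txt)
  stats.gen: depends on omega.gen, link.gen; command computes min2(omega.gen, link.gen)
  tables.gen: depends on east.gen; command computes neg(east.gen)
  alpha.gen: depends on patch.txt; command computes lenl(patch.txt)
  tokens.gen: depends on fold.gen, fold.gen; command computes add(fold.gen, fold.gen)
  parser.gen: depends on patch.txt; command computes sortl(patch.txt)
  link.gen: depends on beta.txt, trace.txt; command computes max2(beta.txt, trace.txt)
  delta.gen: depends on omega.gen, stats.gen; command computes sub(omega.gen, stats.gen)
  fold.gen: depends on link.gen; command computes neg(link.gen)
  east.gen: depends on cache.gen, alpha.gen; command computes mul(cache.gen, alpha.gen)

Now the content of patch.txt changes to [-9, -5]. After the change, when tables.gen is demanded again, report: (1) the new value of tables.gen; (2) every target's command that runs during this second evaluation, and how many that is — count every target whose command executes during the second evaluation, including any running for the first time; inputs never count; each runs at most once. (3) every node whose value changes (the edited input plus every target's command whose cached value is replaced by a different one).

tables.gen now evaluates to -18.
Run set: alpha.gen, east.gen, tables.gen (3 run).
Changed values: alpha.gen, east.gen, patch.txt, tables.gen.

Initial pass — values computed on the first demand:
  alpha.gen = lenl([-5, 6, -7]) = 3
  link.gen = max2(9, 2) = 9
  cache.gen = max2(2, 9) = 9
  east.gen = mul(9, 3) = 27
  tables.gen = neg(27) = -27

Second demand — change propagation:
  alpha.gen: re-runs because patch.txt [-5, 6, -7]->[-9, -5]; new result 2.
  east.gen: re-runs because alpha.gen 3->2; new result 18.
  tables.gen: re-runs because east.gen 27->18; new result -18.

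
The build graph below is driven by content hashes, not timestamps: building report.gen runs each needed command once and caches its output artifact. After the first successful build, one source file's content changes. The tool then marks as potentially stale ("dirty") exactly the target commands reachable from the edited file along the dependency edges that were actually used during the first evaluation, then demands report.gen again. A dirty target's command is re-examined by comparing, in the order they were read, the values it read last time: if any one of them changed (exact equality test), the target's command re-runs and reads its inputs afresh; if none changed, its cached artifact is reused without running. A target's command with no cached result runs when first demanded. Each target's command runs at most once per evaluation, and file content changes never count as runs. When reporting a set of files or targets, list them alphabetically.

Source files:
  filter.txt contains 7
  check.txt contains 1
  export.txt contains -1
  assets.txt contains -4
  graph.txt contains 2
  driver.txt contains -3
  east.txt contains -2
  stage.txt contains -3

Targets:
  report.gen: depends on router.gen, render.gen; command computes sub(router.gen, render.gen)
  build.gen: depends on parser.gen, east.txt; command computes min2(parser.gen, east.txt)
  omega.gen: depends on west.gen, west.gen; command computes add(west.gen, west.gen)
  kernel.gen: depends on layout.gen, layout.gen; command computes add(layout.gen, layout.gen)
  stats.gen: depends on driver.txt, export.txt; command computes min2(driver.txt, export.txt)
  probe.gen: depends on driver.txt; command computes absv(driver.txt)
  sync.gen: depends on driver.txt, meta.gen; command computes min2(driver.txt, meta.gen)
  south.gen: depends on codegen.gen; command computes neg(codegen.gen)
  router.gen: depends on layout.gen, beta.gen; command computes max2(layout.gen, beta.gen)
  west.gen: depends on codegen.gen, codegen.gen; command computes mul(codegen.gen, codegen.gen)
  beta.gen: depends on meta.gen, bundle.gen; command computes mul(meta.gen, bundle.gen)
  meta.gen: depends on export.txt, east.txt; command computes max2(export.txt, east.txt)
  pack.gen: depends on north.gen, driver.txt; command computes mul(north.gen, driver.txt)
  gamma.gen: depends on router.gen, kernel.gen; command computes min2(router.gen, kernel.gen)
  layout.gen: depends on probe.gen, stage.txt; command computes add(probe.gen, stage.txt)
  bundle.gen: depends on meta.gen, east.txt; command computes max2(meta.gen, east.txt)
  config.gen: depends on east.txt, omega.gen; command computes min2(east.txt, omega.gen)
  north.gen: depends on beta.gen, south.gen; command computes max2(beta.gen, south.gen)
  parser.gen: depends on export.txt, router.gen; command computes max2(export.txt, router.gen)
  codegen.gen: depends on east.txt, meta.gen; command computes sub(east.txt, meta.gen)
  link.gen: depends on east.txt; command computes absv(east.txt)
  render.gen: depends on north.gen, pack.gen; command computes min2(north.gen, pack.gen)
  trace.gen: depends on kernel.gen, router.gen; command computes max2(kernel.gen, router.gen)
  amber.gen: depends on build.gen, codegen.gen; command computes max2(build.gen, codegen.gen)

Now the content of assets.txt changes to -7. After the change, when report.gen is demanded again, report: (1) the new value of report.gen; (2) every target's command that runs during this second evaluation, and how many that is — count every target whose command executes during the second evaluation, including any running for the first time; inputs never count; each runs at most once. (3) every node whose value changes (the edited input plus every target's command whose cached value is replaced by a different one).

report.gen now evaluates to 4.
Run set: none (0 run).
Changed values: assets.txt.
The important point: nothing the output needs ever reads assets.txt, so the edit is invisible to it.

Initial pass — values computed on the first demand:
  meta.gen = max2(-1, -2) = -1
  bundle.gen = max2(-1, -2) = -1
  beta.gen = mul(-1, -1) = 1
  codegen.gen = sub(-2, -1) = -1
  probe.gen = absv(-3) = 3
  layout.gen = add(3, -3) = 0
  router.gen = max2(0, 1) = 1
  south.gen = neg(-1) = 1
  north.gen = max2(1, 1) = 1
  pack.gen = mul(1, -3) = -3
  render.gen = min2(1, -3) = -3
  report.gen = sub(1, -3) = 4

Second demand — change propagation:
  no demanded computation ever read assets.txt, so the edit dirties nothing and nothing runs.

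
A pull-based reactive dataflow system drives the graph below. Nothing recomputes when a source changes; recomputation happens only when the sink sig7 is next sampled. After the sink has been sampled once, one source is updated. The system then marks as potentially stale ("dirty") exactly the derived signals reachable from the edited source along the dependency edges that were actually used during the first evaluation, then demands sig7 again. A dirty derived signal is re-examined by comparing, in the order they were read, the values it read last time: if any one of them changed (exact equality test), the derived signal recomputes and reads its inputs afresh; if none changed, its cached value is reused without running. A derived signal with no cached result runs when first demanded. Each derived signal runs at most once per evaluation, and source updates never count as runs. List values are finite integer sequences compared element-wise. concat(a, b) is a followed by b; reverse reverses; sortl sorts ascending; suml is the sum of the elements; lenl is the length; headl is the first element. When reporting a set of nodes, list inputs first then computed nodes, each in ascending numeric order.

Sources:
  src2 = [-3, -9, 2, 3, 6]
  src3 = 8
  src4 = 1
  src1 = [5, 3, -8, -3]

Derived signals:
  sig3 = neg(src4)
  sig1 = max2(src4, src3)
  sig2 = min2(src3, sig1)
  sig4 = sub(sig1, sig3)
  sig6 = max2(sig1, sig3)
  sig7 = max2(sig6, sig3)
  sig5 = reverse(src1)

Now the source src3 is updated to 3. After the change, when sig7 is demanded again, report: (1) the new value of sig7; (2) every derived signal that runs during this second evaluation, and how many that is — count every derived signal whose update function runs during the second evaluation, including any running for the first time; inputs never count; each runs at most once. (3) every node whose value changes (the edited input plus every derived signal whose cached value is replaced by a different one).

New value of sig7: 3.
Derived signals that run: sig1, sig6, sig7 — 3 in total.
Values that change: src3, sig1, sig6, sig7.

First evaluation (everything demanded from the output):
  sig1 = max2(1, 8) = 8
  sig3 = neg(1) = -1
  sig6 = max2(8, -1) = 8
  sig7 = max2(8, -1) = 8

Propagation after the edit:
  sig1: runs — src3 8->3; result 3.
  sig6: runs — sig1 8->3; result 3.
  sig7: runs — sig6 8->3; result 3.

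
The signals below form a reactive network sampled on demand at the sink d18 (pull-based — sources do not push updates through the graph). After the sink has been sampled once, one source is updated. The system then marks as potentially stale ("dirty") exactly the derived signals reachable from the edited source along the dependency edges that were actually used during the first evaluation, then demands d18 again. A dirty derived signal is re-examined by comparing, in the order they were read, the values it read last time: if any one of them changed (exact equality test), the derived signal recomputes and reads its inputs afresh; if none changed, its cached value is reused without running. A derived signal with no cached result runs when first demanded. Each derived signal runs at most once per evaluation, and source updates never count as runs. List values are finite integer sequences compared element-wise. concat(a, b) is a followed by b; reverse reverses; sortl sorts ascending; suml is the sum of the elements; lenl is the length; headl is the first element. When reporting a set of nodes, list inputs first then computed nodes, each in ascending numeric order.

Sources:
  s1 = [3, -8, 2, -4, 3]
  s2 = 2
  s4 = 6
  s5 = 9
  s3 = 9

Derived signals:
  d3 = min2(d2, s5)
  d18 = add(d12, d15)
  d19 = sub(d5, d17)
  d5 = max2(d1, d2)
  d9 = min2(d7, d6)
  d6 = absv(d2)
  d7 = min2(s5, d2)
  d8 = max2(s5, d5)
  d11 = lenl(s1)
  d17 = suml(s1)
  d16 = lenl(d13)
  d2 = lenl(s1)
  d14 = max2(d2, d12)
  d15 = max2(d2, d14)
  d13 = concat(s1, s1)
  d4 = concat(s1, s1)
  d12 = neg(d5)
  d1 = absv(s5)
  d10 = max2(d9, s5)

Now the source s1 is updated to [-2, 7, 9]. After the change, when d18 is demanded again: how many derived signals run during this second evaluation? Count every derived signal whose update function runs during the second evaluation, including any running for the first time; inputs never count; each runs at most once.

Initial pass — values computed on the first demand:
  d1 = absv(9) = 9
  d2 = lenl([3, -8, 2, -4, 3]) = 5
  d5 = max2(9, 5) = 9
  d12 = neg(9) = -9
  d14 = max2(5, -9) = 5
  d15 = max2(5, 5) = 5
  d18 = add(-9, 5) = -4

Second demand — change propagation:
  d2: re-runs because s1 [3, -8, 2, -4, 3]->[-2, 7, 9]; new result 3.
  d5: re-runs because d2 5->3; new result 9 (unchanged).
  d12: re-examined; everything it read last time is the same (d5 unchanged) — cache -9 kept, no run.
  d14: re-runs because d2 5->3; new result 3.
  d15: re-runs because d2 5->3; d14 5->3; new result 3.
  d18: re-runs because d15 5->3; new result -6.

The important point: at d12 every value read last time is unchanged, so the dirty flag clears without a run.

Run set: d2, d5, d14, d15, d18 (5 run).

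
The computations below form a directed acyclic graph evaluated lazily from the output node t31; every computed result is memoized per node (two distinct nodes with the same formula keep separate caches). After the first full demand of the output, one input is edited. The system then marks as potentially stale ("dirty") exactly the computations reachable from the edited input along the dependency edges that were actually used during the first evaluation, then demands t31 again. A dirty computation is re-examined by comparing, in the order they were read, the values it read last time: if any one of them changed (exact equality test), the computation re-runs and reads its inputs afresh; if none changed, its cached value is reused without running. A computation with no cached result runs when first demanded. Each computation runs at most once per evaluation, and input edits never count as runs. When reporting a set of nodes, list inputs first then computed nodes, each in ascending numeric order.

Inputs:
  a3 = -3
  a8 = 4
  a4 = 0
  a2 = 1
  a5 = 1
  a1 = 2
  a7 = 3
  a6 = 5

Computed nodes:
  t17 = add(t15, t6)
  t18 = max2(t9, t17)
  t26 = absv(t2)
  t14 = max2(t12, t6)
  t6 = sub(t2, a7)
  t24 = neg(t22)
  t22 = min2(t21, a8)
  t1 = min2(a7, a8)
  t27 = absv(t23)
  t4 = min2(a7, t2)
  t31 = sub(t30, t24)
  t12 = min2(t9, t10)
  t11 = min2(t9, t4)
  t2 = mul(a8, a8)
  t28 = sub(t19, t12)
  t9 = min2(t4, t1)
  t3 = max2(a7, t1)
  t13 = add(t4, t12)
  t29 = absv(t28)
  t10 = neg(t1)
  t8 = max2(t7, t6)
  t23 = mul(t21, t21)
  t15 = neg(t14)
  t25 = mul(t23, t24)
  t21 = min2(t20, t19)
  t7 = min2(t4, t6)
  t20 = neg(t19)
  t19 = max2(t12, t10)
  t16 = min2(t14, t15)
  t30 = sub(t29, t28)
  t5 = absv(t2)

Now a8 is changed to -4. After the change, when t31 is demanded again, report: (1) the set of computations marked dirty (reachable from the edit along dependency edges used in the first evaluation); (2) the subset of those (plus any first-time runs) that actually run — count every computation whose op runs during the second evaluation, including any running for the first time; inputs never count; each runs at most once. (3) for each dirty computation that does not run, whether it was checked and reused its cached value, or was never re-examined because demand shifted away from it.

First demand of the output computes:
  t1 = min2(3, 4) = 3
  t2 = mul(4, 4) = 16
  t4 = min2(3, 16) = 3
  t9 = min2(3, 3) = 3
  t10 = neg(3) = -3
  t12 = min2(3, -3) = -3
  t19 = max2(-3, -3) = -3
  t20 = neg(-3) = 3
  t21 = min2(3, -3) = -3
  t22 = min2(-3, 4) = -3
  t24 = neg(-3) = 3
  t28 = sub(-3, -3) = 0
  t29 = absv(0) = 0
  t30 = sub(0, 0) = 0
  t31 = sub(0, 3) = -3

After the edit, cleaning proceeds:
  t1: a read changed (a8 4->-4) — executes, giving -4.
  t2: a read changed (a8 4->-4; a8 4->-4) — executes, giving 16 — identical to its old value.
  t4: dirty, but its reads are unchanged (a7 unchanged, t2 unchanged); cached 3 stands.
  t9: a read changed (t1 3->-4) — executes, giving -4.
  t10: a read changed (t1 3->-4) — executes, giving 4.
  t12: a read changed (t9 3->-4; t10 -3->4) — executes, giving -4.
  t19: a read changed (t12 -3->-4; t10 -3->4) — executes, giving 4.
  t20: a read changed (t19 -3->4) — executes, giving -4.
  t21: a read changed (t20 3->-4; t19 -3->4) — executes, giving -4.
  t22: a read changed (t21 -3->-4; a8 4->-4) — executes, giving -4.
  t24: a read changed (t22 -3->-4) — executes, giving 4.
  t28: a read changed (t19 -3->4; t12 -3->-4) — executes, giving 8.
  t29: a read changed (t28 0->8) — executes, giving 8.
  t30: a read changed (t29 0->8; t28 0->8) — executes, giving 0 — identical to its old value.
  t31: a read changed (t24 3->4) — executes, giving -4.

Note where the cutoff bites: t4 is checked, finds nothing changed, and keeps its cache.

The edit dirties: t1, t2, t4, t9, t10, t12, t19, t20, t21, t22, t24, t28, t29, t30, t31.
14 computations run: t1, t2, t9, t10, t12, t19, t20, t21, t22, t24, t28, t29, t30, t31.
Cache hits after checking: t4.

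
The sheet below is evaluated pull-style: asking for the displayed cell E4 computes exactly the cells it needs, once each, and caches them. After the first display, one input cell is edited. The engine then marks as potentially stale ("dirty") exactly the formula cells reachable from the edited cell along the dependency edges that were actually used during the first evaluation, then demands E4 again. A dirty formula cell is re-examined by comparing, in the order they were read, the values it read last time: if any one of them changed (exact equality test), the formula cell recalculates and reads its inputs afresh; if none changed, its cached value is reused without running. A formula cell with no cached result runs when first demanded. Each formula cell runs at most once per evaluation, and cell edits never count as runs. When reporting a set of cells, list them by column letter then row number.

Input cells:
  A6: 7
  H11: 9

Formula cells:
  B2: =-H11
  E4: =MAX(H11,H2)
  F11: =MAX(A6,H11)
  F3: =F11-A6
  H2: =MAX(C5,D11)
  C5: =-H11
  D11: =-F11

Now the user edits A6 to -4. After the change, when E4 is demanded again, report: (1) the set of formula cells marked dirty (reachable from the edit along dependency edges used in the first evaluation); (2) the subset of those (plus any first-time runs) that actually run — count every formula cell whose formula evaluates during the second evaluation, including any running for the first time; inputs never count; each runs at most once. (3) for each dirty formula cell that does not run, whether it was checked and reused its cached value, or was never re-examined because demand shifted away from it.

The edit dirties: D11, E4, F11, H2.
1 formula cells run: F11.
Cache hits after checking: D11, E4, H2.
Note the absorption at F11: it re-runs yet its value is the same, leaving the output's value untouched.

First demand of the output computes:
  C5 = -(9) = -9
  F11 = MAX(7, 9) = 9
  D11 = -(9) = -9
  H2 = MAX(-9, -9) = -9
  E4 = MAX(9, -9) = 9

After the edit, cleaning proceeds:
  F11: a read changed (A6 7->-4) — executes, giving 9 — identical to its old value.
  D11: dirty, but its reads are unchanged (F11 unchanged); cached -9 stands.
  H2: dirty, but its reads are unchanged (C5 unchanged, D11 unchanged); cached -9 stands.
  E4: dirty, but its reads are unchanged (H11 unchanged, H2 unchanged); cached 9 stands.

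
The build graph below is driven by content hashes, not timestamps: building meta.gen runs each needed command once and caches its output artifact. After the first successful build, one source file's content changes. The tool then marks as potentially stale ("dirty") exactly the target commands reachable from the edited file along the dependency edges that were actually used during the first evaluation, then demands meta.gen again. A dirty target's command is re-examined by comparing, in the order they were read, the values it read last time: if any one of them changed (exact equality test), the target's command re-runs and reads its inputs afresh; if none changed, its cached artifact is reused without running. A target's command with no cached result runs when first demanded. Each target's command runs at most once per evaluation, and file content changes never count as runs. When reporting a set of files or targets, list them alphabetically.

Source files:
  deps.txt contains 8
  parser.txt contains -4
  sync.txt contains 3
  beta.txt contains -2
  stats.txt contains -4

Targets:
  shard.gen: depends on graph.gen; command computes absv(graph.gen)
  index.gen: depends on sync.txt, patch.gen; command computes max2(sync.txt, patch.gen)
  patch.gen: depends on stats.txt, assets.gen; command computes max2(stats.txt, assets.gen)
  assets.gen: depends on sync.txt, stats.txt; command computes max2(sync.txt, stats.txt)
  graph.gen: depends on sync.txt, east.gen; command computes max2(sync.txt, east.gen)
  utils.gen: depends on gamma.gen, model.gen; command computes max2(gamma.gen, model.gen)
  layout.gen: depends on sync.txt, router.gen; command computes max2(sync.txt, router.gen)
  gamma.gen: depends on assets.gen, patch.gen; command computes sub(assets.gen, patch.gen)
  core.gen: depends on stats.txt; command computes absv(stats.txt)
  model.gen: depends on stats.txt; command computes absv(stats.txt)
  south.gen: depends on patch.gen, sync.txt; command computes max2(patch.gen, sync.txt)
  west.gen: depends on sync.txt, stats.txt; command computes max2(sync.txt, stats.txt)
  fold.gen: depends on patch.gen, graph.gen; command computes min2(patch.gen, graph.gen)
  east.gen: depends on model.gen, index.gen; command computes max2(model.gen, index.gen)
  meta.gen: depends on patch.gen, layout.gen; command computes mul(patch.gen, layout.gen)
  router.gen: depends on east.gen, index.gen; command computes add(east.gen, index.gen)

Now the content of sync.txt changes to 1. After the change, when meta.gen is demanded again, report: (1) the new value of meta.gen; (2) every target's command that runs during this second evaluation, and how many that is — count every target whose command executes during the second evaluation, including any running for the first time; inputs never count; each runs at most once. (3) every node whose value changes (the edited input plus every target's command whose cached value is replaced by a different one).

meta.gen now evaluates to 5.
Run set: assets.gen, east.gen, index.gen, layout.gen, meta.gen, patch.gen, router.gen (7 run).
Changed values: assets.gen, index.gen, layout.gen, meta.gen, patch.gen, router.gen, sync.txt.

Initial pass — values computed on the first demand:
  assets.gen = max2(3, -4) = 3
  model.gen = absv(-4) = 4
  patch.gen = max2(-4, 3) = 3
  index.gen = max2(3, 3) = 3
  east.gen = max2(4, 3) = 4
  router.gen = add(4, 3) = 7
  layout.gen = max2(3, 7) = 7
  meta.gen = mul(3, 7) = 21

Second demand — change propagation:
  assets.gen: re-runs because sync.txt 3->1; new result 1.
  patch.gen: re-runs because assets.gen 3->1; new result 1.
  index.gen: re-runs because sync.txt 3->1; patch.gen 3->1; new result 1.
  east.gen: re-runs because index.gen 3->1; new result 4 (unchanged).
  router.gen: re-runs because index.gen 3->1; new result 5.
  layout.gen: re-runs because sync.txt 3->1; router.gen 7->5; new result 5.
  meta.gen: re-runs because patch.gen 3->1; layout.gen 7->5; new result 5.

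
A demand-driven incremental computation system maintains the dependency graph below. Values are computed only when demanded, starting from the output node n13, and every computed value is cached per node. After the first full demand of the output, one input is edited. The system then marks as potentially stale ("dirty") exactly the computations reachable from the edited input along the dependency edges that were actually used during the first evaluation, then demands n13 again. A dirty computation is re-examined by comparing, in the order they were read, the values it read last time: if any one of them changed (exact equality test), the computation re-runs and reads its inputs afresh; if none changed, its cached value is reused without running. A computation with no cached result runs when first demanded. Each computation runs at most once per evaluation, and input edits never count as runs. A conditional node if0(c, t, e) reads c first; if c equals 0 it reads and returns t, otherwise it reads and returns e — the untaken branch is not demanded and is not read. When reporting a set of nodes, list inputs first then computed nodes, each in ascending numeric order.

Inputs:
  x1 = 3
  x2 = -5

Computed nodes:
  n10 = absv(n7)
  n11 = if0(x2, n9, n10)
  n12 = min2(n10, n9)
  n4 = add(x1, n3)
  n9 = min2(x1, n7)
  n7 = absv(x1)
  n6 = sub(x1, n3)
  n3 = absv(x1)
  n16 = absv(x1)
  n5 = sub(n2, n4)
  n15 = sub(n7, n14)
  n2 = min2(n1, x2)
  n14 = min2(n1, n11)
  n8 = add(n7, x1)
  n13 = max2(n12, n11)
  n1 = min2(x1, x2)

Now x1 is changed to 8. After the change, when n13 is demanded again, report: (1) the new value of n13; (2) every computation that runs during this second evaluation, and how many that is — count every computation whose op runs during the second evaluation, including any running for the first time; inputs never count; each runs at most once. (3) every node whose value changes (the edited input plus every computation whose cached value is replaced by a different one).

New value of n13: 8.
Computations that run: n7, n9, n10, n11, n12, n13 — 6 in total.
Values that change: x1, n7, n9, n10, n11, n12, n13.

First evaluation (everything demanded from the output):
  n7 = absv(3) = 3
  n9 = min2(3, 3) = 3
  n10 = absv(3) = 3
  n11 = if0(x2=-5 -> else branch n10) = 3
  n12 = min2(3, 3) = 3
  n13 = max2(3, 3) = 3

Propagation after the edit:
  n7: runs — x1 3->8; result 8.
  n9: runs — x1 3->8; n7 3->8; result 8.
  n10: runs — n7 3->8; result 8.
  n11: runs — n10 3->8; result 8.
  n12: runs — n10 3->8; n9 3->8; result 8.
  n13: runs — n12 3->8; n11 3->8; result 8.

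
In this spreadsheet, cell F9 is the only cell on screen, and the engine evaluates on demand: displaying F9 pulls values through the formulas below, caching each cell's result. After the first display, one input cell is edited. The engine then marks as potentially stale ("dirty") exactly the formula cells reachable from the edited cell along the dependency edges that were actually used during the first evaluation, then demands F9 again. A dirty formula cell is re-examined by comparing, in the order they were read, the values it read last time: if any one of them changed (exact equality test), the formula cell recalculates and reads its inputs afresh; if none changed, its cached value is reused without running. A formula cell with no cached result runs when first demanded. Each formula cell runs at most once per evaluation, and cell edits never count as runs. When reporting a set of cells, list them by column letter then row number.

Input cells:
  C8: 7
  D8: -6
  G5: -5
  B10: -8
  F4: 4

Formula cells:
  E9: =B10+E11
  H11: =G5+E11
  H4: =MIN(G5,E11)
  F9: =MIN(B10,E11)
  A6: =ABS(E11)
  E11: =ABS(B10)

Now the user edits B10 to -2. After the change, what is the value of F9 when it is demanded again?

Initial pass — values computed on the first demand:
  E11 = ABS(-8) = 8
  F9 = MIN(-8, 8) = -8

Second demand — change propagation:
  E11: re-runs because B10 -8->-2; new result 2.
  F9: re-runs because B10 -8->-2; E11 8->2; new result -2.

F9 now evaluates to -2.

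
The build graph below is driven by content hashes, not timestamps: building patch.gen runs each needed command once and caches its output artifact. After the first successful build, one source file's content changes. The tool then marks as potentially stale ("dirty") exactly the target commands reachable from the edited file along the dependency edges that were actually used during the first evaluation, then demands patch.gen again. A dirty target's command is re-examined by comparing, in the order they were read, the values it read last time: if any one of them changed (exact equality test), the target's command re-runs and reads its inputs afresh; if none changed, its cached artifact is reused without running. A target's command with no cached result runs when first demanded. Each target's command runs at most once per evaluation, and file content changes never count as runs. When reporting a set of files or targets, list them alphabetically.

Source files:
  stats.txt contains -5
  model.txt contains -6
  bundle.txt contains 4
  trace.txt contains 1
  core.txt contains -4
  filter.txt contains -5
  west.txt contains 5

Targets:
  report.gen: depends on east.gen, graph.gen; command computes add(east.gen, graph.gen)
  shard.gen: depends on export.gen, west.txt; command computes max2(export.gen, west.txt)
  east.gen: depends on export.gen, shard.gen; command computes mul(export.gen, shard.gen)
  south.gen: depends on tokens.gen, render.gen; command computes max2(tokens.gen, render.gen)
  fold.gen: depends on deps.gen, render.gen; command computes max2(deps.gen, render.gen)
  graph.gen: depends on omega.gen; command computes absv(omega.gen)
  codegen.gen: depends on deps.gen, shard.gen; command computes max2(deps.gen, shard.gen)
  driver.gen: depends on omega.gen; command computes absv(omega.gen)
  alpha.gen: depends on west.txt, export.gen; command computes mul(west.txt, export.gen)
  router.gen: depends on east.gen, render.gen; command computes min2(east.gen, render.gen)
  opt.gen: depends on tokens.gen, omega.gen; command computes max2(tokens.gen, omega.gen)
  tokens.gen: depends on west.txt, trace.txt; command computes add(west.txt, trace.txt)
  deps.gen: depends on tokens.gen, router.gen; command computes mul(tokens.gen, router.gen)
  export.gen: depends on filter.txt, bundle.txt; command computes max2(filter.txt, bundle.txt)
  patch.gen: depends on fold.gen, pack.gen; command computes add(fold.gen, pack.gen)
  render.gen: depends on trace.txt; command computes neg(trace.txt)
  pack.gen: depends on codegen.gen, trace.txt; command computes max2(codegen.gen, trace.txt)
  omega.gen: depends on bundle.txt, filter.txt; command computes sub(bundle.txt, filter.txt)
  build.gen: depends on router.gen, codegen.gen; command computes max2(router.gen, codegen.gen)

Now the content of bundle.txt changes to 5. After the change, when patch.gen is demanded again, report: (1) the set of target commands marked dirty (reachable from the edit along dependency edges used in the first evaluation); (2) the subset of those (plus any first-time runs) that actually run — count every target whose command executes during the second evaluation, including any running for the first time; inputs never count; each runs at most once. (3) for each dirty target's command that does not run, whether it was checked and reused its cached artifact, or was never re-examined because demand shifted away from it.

Dirty set: codegen.gen, deps.gen, east.gen, export.gen, fold.gen, pack.gen, patch.gen, router.gen, shard.gen.
Run set: east.gen, export.gen, router.gen, shard.gen (4 run).
Re-examined without running (cache reused): codegen.gen, deps.gen, fold.gen, pack.gen, patch.gen.
The important point: at deps.gen every value read last time is unchanged, so the dirty flag clears without a run.

Initial pass — values computed on the first demand:
  export.gen = max2(-5, 4) = 4
  render.gen = neg(1) = -1
  shard.gen = max2(4, 5) = 5
  east.gen = mul(4, 5) = 20
  router.gen = min2(20, -1) = -1
  tokens.gen = add(5, 1) = 6
  deps.gen = mul(6, -1) = -6
  codegen.gen = max2(-6, 5) = 5
  fold.gen = max2(-6, -1) = -1
  pack.gen = max2(5, 1) = 5
  patch.gen = add(-1, 5) = 4

Second demand — change propagation:
  export.gen: re-runs because bundle.txt 4->5; new result 5.
  shard.gen: re-runs because export.gen 4->5; new result 5 (unchanged).
  east.gen: re-runs because export.gen 4->5; new result 25.
  router.gen: re-runs because east.gen 20->25; new result -1 (unchanged).
  deps.gen: re-examined; everything it read last time is the same (tokens.gen unchanged, router.gen unchanged) — cache -6 kept, no run.
  codegen.gen: re-examined; everything it read last time is the same (deps.gen unchanged, shard.gen unchanged) — cache 5 kept, no run.
  fold.gen: re-examined; everything it read last time is the same (deps.gen unchanged, render.gen unchanged) — cache -1 kept, no run.
  pack.gen: re-examined; everything it read last time is the same (codegen.gen unchanged, trace.txt unchanged) — cache 5 kept, no run.
  patch.gen: re-examined; everything it read last time is the same (fold.gen unchanged, pack.gen unchanged) — cache 4 kept, no run.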